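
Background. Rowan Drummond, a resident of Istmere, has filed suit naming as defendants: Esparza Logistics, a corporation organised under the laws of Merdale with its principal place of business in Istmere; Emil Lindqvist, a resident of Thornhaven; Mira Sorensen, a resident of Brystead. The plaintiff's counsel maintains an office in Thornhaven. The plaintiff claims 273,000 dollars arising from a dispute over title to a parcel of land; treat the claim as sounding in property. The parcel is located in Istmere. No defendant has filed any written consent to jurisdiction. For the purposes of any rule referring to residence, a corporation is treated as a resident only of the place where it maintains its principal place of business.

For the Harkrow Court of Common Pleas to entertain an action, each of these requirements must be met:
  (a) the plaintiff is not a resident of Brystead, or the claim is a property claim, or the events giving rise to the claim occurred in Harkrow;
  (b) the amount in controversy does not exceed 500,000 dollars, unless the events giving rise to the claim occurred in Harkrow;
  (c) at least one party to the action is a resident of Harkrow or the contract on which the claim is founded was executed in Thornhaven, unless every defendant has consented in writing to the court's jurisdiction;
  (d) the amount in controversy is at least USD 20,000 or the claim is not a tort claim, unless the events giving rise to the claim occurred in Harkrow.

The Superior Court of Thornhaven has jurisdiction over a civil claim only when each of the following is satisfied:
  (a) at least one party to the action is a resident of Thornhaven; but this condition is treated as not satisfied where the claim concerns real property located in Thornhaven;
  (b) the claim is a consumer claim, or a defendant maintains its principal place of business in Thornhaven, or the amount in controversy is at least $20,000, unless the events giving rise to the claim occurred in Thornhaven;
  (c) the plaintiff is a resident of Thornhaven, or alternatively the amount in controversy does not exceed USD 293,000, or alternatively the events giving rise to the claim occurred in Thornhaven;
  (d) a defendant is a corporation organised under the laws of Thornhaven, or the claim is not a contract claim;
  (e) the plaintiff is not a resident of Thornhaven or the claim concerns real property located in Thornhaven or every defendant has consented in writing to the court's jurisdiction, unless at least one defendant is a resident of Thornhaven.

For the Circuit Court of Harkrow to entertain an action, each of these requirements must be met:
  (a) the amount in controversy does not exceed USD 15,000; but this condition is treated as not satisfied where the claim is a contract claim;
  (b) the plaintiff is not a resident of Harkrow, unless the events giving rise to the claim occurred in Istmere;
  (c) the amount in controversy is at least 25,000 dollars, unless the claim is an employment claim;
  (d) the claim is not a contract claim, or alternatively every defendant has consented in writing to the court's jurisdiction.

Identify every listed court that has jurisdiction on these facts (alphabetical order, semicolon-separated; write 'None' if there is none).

The Harkrow Court of Common Pleas:
  (a) The plaintiff resides in Istmere, which is not Brystead, so this disjunct is met. Condition met.
  (b) The amount in controversy is $273,000, within the $500,000 ceiling. Satisfied.
  (c) No party resides in Harkrow; no contract (and hence no place of execution) is alleged — no alternative holds. The proviso offers no rescue either, since no such written consent has been filed. Not satisfied.
  (d) The amount in controversy is USD 273,000, which meets the USD 20,000 floor, so one alternative holds. Met.
  → No jurisdiction.
The Superior Court of Thornhaven:
  (a) Emil Lindqvist resides in Thornhaven. The carve-out does not apply: the property lies in Istmere, not Thornhaven. Condition met.
  (b) The amount in controversy is $273,000, which meets the $20,000 floor, so one alternative holds. Condition met.
  (c) The amount in controversy is 273,000 dollars, within the USD 293,000 ceiling, which satisfies one of the alternatives. Met.
  (d) The claim is a property claim, not a contract claim, so this disjunct is met. Met.
  (e) The plaintiff resides in Istmere, which is not Thornhaven, so this disjunct is met. Met.
  → Every requirement is satisfied — jurisdiction.
The Circuit Court of Harkrow:
  (a) The amount in controversy is $273,000, above the $15,000 ceiling. Not satisfied.
  (b) The plaintiff resides in Istmere, which is not Harkrow. Condition met.
  (c) The amount in controversy is USD 273,000, which meets the 25,000 dollars floor. Condition met.
  (d) The claim is a property claim, not a contract claim, so this disjunct is met. Condition met.
  → No jurisdiction.

the Superior Court of Thornhaven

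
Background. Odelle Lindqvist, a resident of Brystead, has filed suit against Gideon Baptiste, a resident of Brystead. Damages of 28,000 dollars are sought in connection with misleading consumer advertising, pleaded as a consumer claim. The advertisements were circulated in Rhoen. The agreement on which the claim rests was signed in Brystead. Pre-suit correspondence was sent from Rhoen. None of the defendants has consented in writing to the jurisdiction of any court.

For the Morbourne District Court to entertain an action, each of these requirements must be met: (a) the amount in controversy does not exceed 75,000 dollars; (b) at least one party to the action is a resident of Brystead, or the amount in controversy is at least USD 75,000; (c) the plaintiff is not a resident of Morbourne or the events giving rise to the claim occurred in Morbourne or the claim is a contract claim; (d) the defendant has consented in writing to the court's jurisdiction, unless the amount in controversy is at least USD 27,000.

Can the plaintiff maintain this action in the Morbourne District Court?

The Morbourne District Court:
  (a) The amount in controversy is USD 28,000, within the $75,000 ceiling. Satisfied.
  (b) Odelle Lindqvist resides in Brystead, so this disjunct is met. Satisfied.
  (c) The plaintiff resides in Brystead, which is not Morbourne, which satisfies one of the alternatives. Condition met.
  (d) No such written consent has been filed. The proviso rescues it, though: the amount in controversy is USD 28,000, which meets the USD 27,000 floor. Satisfied.
  → Every requirement is satisfied — jurisdiction.

Yes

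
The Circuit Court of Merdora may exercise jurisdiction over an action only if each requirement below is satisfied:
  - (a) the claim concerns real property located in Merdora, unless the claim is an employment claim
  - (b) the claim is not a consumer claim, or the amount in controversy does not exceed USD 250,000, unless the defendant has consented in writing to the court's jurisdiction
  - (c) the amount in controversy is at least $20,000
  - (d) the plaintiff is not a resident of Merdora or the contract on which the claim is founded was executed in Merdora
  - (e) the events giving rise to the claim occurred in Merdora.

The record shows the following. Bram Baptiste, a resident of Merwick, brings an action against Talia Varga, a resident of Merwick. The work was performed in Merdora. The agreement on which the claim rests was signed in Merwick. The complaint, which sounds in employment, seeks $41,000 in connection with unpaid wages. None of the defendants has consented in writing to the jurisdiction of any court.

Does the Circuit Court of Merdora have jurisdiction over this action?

The Circuit Court of Merdora:
  (a) The claim does not concern real property. The proviso rescues it, though: the claim is an employment claim. Condition met.
  (b) The claim is an employment claim, not a consumer claim, so one alternative holds. Met.
  (c) The amount in controversy is 41,000 dollars, which meets the 20,000 dollars floor. Satisfied.
  (d) The plaintiff resides in Merwick, which is not Merdora, so this disjunct is met. Met.
  (e) The operative events occurred in Merdora. Condition met.
  → The court has jurisdiction.

Yes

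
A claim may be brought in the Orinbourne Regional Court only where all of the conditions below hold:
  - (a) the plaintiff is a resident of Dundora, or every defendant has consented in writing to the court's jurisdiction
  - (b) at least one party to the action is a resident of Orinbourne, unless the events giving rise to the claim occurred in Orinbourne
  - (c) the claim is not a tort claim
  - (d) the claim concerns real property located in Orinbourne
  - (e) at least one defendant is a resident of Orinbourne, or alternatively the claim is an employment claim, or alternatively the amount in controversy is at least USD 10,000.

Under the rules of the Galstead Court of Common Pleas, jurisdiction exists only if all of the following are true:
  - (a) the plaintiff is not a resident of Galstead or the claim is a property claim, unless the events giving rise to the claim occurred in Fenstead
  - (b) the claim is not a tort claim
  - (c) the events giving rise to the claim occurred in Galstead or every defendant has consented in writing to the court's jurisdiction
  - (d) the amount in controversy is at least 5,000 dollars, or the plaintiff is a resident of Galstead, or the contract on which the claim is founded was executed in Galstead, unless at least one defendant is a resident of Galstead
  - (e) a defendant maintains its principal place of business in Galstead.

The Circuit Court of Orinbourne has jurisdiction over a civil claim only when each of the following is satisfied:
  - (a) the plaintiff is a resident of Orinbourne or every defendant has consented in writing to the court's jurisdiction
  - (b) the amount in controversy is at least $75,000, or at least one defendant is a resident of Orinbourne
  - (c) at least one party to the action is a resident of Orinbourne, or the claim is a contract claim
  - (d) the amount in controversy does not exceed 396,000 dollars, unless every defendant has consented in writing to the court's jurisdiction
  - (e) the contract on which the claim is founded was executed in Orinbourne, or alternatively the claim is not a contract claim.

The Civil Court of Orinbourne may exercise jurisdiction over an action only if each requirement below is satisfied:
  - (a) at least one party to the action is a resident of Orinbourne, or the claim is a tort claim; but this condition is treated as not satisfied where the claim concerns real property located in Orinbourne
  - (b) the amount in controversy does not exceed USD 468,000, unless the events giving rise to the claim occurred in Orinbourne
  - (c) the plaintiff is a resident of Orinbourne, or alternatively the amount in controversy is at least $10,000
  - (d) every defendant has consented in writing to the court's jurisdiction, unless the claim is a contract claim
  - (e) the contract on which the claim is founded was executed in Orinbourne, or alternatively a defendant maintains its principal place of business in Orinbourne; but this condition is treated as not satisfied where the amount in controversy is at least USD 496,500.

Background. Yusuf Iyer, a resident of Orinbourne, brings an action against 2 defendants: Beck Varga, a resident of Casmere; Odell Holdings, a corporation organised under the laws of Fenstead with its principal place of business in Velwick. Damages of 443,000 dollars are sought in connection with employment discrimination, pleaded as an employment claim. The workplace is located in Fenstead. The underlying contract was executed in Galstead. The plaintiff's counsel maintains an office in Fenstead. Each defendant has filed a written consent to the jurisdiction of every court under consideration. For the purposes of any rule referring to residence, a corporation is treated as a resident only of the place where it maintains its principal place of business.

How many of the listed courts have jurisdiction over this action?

1

The Orinbourne Regional Court:
  (a) Every defendant has filed written consent — that alternative is enough. Condition met.
  (b) Yusuf Iyer resides in Orinbourne. Condition met.
  (c) The claim is an employment claim, not a tort claim. Condition met.
  (d) The claim does not concern real property. Fails.
  (e) The claim is an employment claim, so one alternative holds. Condition met.
  → Not every requirement is met — no jurisdiction.
The Galstead Court of Common Pleas:
  (a) The plaintiff resides in Orinbourne, which is not Galstead, so this disjunct is met. Met.
  (b) The claim is an employment claim, not a tort claim. Met.
  (c) Every defendant has filed written consent, so one alternative holds. Condition met.
  (d) The amount in controversy is 443,000 dollars, which meets the USD 5,000 floor — that alternative is enough. Satisfied.
  (e) The corporate defendant(s) have their principal place of business in Velwick, not Galstead. Fails.
  → Not every requirement is met — no jurisdiction.
The Circuit Court of Orinbourne:
  (a) The plaintiff resides in Orinbourne, so this disjunct is met. Condition met.
  (b) The amount in controversy is $443,000, which meets the $75,000 floor, which satisfies one of the alternatives. Satisfied.
  (c) Yusuf Iyer resides in Orinbourne, so one alternative holds. Condition met.
  (d) The amount in controversy is 443,000 dollars, above the USD 396,000 ceiling. The proviso rescues it, though: every defendant has filed written consent. Satisfied.
  (e) The claim is an employment claim, not a contract claim, so this disjunct is met. Satisfied.
  → Every requirement is satisfied — jurisdiction.
The Civil Court of Orinbourne:
  (a) Yusuf Iyer resides in Orinbourne, so this disjunct is met. The exception is not triggered, since the claim does not concern real property. Satisfied.
  (b) The amount in controversy is USD 443,000, within the USD 468,000 ceiling. Met.
  (c) The plaintiff resides in Orinbourne, which satisfies one of the alternatives. Condition met.
  (d) Every defendant has filed written consent. Met.
  (e) The contract was executed in Galstead, not Orinbourne; the corporate defendant(s) have their principal place of business in Velwick, not Orinbourne — no alternative holds. Fails.
  → Not every requirement is met — no jurisdiction.
Courts with jurisdiction: the Circuit Court of Orinbourne — 1 in total.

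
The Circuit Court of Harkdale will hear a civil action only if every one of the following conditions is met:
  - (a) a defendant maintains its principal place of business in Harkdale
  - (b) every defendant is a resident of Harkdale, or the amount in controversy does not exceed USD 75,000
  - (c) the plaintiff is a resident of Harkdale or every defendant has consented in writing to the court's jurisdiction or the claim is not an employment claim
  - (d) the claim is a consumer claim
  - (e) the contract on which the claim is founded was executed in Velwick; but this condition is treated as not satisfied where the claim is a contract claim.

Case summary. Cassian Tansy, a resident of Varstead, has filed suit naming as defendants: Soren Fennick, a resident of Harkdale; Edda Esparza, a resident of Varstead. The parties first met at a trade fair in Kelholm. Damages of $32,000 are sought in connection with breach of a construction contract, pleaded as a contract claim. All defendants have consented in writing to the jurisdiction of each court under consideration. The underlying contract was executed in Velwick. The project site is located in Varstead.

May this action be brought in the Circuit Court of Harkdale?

No

The Circuit Court of Harkdale:
  (a) No defendant is a corporation. Fails.
  (b) The amount in controversy is $32,000, within the 75,000 dollars ceiling, so one alternative holds. Condition met.
  (c) Every defendant has filed written consent, so one alternative holds. Condition met.
  (d) The claim is a contract claim, not a consumer claim. Not met.
  (e) The contract was executed in Velwick. But the claim is a contract claim, triggering the carve-out and defeating this condition. Not met.
  → No jurisdiction.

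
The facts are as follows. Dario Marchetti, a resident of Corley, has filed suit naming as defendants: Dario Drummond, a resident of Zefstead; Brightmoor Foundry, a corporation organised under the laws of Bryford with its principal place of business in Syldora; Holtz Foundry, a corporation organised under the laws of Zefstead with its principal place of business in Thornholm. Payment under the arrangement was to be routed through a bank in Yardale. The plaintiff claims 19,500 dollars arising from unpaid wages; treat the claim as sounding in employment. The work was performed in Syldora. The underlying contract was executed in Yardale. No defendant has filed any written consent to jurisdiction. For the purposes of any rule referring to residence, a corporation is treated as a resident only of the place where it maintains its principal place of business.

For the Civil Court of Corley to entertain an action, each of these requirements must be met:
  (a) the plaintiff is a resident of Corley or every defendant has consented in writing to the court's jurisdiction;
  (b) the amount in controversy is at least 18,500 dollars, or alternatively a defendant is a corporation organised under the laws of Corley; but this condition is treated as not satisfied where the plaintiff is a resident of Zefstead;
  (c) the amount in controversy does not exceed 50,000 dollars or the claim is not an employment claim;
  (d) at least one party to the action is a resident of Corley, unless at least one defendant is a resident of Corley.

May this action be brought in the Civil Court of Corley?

The Civil Court of Corley:
  (a) The plaintiff resides in Corley, so one alternative holds. Met.
  (b) The amount in controversy is USD 19,500, which meets the USD 18,500 floor — that alternative is enough. The carve-out does not apply: the plaintiff resides in Corley, not Zefstead. Satisfied.
  (c) The amount in controversy is USD 19,500, within the 50,000 dollars ceiling — that alternative is enough. Satisfied.
  (d) Dario Marchetti resides in Corley. Met.
  → Jurisdiction lies.

Yes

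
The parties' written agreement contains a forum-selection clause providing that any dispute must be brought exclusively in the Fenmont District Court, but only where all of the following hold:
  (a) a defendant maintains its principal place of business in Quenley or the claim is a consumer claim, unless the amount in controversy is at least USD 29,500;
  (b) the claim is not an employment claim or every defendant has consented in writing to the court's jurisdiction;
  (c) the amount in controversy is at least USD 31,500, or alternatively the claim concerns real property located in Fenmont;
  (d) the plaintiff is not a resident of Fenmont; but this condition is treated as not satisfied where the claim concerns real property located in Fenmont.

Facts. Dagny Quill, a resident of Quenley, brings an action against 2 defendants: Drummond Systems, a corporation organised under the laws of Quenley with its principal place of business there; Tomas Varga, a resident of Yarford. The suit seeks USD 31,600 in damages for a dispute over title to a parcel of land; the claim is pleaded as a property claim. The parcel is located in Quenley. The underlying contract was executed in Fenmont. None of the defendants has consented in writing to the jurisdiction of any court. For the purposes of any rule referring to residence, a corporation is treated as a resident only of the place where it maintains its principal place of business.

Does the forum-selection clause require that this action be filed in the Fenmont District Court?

The Fenmont District Court:
  (a) Drummond Systems has its principal place of business in Quenley, which satisfies one of the alternatives. Condition met.
  (b) The claim is a property claim, not an employment claim, so one alternative holds. Condition met.
  (c) The amount in controversy is 31,600 dollars, which meets the 31,500 dollars floor, so this disjunct is met. Met.
  (d) The plaintiff resides in Quenley, which is not Fenmont. The exception is not triggered, since the property lies in Quenley, not Fenmont. Satisfied.
  → Forum clause is triggered.

Yes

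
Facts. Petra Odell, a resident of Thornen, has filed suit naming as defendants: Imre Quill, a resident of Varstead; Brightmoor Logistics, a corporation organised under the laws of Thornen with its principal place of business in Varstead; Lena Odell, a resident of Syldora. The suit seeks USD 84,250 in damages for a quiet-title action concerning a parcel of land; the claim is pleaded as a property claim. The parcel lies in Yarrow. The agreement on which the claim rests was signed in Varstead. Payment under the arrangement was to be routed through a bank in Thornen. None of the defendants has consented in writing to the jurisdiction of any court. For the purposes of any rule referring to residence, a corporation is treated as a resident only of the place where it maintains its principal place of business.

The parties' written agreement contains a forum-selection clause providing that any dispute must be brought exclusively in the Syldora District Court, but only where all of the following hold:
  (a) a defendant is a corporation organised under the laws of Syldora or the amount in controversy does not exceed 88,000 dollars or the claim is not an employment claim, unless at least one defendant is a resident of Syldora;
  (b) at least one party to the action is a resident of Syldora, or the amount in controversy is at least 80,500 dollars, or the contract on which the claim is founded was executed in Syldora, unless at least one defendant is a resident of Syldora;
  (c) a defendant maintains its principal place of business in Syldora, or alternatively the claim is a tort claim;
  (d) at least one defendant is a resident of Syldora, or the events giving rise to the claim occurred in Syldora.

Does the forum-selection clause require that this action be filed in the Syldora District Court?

The Syldora District Court:
  (a) The amount in controversy is USD 84,250, within the 88,000 dollars ceiling, so this disjunct is met. Condition met.
  (b) Lena Odell resides in Syldora — that alternative is enough. Condition met.
  (c) The corporate defendant(s) have their principal place of business in Varstead, not Syldora; the claim is a property claim, not a tort claim — every alternative fails. Not satisfied.
  (d) Lena Odell resides in Syldora, which satisfies one of the alternatives. Met.
  → Forum clause is not triggered.

No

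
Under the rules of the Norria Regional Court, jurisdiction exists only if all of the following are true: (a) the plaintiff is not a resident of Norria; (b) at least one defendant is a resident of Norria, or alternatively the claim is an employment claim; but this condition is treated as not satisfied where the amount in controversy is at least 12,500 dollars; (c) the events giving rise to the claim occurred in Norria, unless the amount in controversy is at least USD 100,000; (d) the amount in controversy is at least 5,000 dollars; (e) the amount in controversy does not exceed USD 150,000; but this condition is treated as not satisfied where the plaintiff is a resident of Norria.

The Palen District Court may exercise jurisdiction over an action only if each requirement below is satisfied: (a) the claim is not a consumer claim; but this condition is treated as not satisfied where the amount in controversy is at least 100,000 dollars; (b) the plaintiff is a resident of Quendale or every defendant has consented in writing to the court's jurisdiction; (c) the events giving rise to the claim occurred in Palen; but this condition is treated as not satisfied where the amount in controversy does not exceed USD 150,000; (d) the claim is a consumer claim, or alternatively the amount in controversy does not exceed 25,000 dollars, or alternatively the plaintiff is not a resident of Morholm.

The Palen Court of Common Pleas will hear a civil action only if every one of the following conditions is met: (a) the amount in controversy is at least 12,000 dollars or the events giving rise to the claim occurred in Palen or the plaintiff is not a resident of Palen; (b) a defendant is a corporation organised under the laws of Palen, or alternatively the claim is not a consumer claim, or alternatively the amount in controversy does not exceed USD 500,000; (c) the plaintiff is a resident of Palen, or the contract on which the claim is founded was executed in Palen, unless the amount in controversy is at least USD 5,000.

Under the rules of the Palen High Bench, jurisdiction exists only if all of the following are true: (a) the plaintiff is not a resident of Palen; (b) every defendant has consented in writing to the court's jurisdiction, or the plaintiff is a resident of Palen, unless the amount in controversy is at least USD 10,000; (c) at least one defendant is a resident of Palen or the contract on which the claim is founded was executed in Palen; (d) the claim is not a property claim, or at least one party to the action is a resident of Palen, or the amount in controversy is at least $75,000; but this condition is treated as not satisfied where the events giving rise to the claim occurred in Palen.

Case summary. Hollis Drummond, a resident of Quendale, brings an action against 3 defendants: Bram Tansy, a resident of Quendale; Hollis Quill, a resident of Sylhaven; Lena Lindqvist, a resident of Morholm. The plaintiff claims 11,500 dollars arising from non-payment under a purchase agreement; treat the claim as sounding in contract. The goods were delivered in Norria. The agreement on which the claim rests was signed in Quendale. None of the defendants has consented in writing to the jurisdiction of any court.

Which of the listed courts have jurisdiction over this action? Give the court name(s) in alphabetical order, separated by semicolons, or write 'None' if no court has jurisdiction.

the Palen Court of Common Pleas

The Norria Regional Court:
  (a) The plaintiff resides in Quendale, which is not Norria. Condition met.
  (b) No defendant resides in Norria (they reside in Quendale, Sylhaven, Morholm); the claim is a contract claim, not an employment claim — none of the alternatives is met. Fails.
  (c) The operative events occurred in Norria. Satisfied.
  (d) The amount in controversy is USD 11,500, which meets the 5,000 dollars floor. Condition met.
  (e) The amount in controversy is $11,500, within the USD 150,000 ceiling. The exception is not triggered, since the plaintiff resides in Quendale, not Norria. Met.
  → At least one condition fails; no jurisdiction.
The Palen District Court:
  (a) The claim is a contract claim, not a consumer claim. And the carve-out is inapplicable — the amount in controversy is USD 11,500, below the USD 100,000 floor. Condition met.
  (b) The plaintiff resides in Quendale, so one alternative holds. Condition met.
  (c) The operative events occurred in Norria, not Palen. Fails.
  (d) The amount in controversy is $11,500, within the USD 25,000 ceiling, so one alternative holds. Satisfied.
  → Not every requirement is met — no jurisdiction.
The Palen Court of Common Pleas:
  (a) The plaintiff resides in Quendale, which is not Palen, so one alternative holds. Satisfied.
  (b) The claim is a contract claim, not a consumer claim — that alternative is enough. Satisfied.
  (c) The plaintiff resides in Quendale, not Palen; the contract was executed in Quendale, not Palen — no alternative holds. But the amount in controversy is USD 11,500, which meets the 5,000 dollars floor, and the 'unless' clause therefore excuses the requirement. Met.
  → All conditions met; jurisdiction exists.
The Palen High Bench:
  (a) The plaintiff resides in Quendale, which is not Palen. Satisfied.
  (b) No such written consent has been filed; the plaintiff resides in Quendale, not Palen — no alternative holds. However, the amount in controversy is $11,500, which meets the $10,000 floor, so the 'unless' proviso supplies this condition. Satisfied.
  (c) No defendant resides in Palen (they reside in Quendale, Sylhaven, Morholm); the contract was executed in Quendale, not Palen — none of the alternatives is met. Fails.
  (d) The claim is a contract claim, not a property claim, so one alternative holds. And the carve-out is inapplicable — the operative events occurred in Norria, not Palen. Met.
  → At least one condition fails; no jurisdiction.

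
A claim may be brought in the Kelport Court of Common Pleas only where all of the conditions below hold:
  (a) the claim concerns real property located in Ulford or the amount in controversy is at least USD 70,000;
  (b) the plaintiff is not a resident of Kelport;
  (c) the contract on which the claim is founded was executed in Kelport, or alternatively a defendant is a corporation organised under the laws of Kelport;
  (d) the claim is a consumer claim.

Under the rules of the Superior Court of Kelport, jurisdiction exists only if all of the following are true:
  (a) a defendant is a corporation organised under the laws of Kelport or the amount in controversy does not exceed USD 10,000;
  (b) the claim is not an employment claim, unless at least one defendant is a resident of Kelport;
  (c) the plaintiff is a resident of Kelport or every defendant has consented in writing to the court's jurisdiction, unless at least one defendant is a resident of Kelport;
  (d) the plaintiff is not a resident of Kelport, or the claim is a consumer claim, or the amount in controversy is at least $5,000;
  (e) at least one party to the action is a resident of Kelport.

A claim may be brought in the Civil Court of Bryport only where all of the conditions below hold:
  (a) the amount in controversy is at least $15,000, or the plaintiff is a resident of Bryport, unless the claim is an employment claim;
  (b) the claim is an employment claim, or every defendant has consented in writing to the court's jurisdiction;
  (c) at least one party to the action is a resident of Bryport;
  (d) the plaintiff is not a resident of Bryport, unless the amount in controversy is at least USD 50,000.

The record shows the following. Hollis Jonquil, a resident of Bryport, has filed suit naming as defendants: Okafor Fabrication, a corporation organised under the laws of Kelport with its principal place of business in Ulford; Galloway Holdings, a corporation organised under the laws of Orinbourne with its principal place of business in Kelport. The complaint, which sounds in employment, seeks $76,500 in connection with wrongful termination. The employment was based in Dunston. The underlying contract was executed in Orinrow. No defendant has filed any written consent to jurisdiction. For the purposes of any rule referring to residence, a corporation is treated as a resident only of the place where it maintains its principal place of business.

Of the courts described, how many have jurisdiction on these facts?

The Kelport Court of Common Pleas:
  (a) The amount in controversy is $76,500, which meets the $70,000 floor, so this disjunct is met. Met.
  (b) The plaintiff resides in Bryport, which is not Kelport. Condition met.
  (c) Okafor Fabrication is organised under the laws of Kelport — that alternative is enough. Met.
  (d) The claim is an employment claim, not a consumer claim. Condition not met.
  → The court lacks jurisdiction.
The Superior Court of Kelport:
  (a) Okafor Fabrication is organised under the laws of Kelport, which satisfies one of the alternatives. Met.
  (b) The claim is an employment claim. The proviso rescues it, though: Galloway Holdings resides in Kelport. Satisfied.
  (c) The plaintiff resides in Bryport, not Kelport; no such written consent has been filed — none of the alternatives is met. However, Galloway Holdings resides in Kelport, so the 'unless' proviso supplies this condition. Met.
  (d) The plaintiff resides in Bryport, which is not Kelport, so one alternative holds. Condition met.
  (e) Galloway Holdings resides in Kelport. Condition met.
  → The court has jurisdiction.
The Civil Court of Bryport:
  (a) The amount in controversy is $76,500, which meets the $15,000 floor, which satisfies one of the alternatives. Condition met.
  (b) The claim is an employment claim — that alternative is enough. Satisfied.
  (c) Hollis Jonquil resides in Bryport. Met.
  (d) The plaintiff resides in Bryport. However, the amount in controversy is $76,500, which meets the USD 50,000 floor, so the 'unless' proviso supplies this condition. Satisfied.
  → All conditions met; jurisdiction exists.
Courts with jurisdiction: the Superior Court of Kelport, the Civil Court of Bryport — 2 in total.

2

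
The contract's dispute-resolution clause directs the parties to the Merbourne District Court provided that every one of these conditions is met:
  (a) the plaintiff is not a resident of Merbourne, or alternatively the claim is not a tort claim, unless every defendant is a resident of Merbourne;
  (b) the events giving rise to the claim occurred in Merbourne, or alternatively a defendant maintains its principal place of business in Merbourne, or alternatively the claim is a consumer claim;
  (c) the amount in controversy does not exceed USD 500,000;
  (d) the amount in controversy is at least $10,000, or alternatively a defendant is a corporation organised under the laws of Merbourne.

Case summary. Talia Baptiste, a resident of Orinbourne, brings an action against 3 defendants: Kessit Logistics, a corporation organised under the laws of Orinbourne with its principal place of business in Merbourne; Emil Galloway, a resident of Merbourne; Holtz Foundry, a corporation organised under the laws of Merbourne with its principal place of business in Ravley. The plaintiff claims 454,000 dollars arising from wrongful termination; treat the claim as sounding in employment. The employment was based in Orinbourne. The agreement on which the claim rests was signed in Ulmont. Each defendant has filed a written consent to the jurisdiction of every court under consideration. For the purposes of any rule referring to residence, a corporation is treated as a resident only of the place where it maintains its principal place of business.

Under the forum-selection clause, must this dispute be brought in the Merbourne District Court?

The Merbourne District Court:
  (a) The plaintiff resides in Orinbourne, which is not Merbourne, which satisfies one of the alternatives. Condition met.
  (b) Kessit Logistics has its principal place of business in Merbourne — that alternative is enough. Met.
  (c) The amount in controversy is USD 454,000, within the 500,000 dollars ceiling. Condition met.
  (d) The amount in controversy is 454,000 dollars, which meets the $10,000 floor, so one alternative holds. Met.
  → Forum clause is triggered.

Yes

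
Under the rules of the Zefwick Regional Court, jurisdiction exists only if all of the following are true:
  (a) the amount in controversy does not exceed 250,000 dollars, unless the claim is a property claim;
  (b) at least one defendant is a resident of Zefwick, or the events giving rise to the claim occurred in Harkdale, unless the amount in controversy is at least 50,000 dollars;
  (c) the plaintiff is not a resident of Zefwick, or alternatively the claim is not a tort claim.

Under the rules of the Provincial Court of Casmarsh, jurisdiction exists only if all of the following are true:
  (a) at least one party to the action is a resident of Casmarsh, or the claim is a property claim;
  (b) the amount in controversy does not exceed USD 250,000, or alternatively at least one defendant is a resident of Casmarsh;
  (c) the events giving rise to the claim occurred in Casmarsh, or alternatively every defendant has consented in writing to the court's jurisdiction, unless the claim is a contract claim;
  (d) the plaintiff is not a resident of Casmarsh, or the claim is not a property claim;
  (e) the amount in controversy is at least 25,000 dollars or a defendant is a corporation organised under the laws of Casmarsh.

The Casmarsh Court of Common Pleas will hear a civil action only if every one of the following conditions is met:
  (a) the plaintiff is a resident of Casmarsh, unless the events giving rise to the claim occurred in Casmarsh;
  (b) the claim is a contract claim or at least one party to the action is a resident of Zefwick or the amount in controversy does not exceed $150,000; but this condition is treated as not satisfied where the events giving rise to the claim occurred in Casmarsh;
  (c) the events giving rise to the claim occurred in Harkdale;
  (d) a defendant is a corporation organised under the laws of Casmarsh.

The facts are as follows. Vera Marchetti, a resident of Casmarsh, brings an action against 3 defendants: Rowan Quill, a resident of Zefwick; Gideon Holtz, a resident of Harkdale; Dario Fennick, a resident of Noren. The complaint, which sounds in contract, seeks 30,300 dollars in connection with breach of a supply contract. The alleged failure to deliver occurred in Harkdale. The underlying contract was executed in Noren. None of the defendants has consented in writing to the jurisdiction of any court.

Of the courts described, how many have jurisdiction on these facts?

2

The Zefwick Regional Court:
  (a) The amount in controversy is 30,300 dollars, within the $250,000 ceiling. Met.
  (b) Rowan Quill resides in Zefwick, so this disjunct is met. Satisfied.
  (c) The plaintiff resides in Casmarsh, which is not Zefwick, so this disjunct is met. Satisfied.
  → Jurisdiction lies.
The Provincial Court of Casmarsh:
  (a) Vera Marchetti resides in Casmarsh, so this disjunct is met. Condition met.
  (b) The amount in controversy is USD 30,300, within the USD 250,000 ceiling, so one alternative holds. Met.
  (c) The operative events occurred in Harkdale, not Casmarsh; no such written consent has been filed — none of the alternatives is met. The proviso rescues it, though: the claim is a contract claim. Met.
  (d) The claim is a contract claim, not a property claim, which satisfies one of the alternatives. Met.
  (e) The amount in controversy is 30,300 dollars, which meets the USD 25,000 floor, so this disjunct is met. Satisfied.
  → The court has jurisdiction.
The Casmarsh Court of Common Pleas:
  (a) The plaintiff resides in Casmarsh. Met.
  (b) The claim is a contract claim, so this disjunct is met. The carve-out does not apply: the operative events occurred in Harkdale, not Casmarsh. Condition met.
  (c) The operative events occurred in Harkdale. Satisfied.
  (d) No defendant is a corporation. Not met.
  → No jurisdiction.
Courts with jurisdiction: the Zefwick Regional Court, the Provincial Court of Casmarsh — 2 in total.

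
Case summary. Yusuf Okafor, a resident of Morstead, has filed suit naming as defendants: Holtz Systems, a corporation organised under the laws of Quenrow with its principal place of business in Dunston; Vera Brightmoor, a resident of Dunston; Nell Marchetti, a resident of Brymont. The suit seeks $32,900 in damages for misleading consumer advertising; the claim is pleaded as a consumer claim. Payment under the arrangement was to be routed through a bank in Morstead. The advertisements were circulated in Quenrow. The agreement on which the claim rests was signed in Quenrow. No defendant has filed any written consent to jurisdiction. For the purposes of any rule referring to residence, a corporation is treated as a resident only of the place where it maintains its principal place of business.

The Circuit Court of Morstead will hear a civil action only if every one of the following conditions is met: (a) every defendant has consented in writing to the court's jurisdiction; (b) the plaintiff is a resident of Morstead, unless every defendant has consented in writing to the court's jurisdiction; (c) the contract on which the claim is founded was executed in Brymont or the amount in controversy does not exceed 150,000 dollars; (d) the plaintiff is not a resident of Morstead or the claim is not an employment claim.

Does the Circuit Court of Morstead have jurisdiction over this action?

The Circuit Court of Morstead:
  (a) No such written consent has been filed. Not met.
  (b) The plaintiff resides in Morstead. Met.
  (c) The amount in controversy is $32,900, within the $150,000 ceiling, which satisfies one of the alternatives. Satisfied.
  (d) The claim is a consumer claim, not an employment claim, so this disjunct is met. Met.
  → No jurisdiction.

No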